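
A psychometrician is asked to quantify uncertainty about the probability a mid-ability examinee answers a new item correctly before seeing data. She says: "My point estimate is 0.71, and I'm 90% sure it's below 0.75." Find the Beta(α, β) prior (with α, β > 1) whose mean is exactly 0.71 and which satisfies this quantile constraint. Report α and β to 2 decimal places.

α ≈ 146.41, β ≈ 59.80

With mean 0.71 fixed, write α = 0.71s, β = 0.29s where s = α+β.
Need P(θ < 0.75) = 0.9 under Beta(0.71s, 0.29s). Normal approximation: (q−m)/√(m(1−m)/s) ≈ z_{0.9} = 1.28, so s ≈ 0.71·0.29·(1.28)²/(0.75−0.71)² = 211.4.
At s = 211.4: P(θ<0.75) ≈ 0.903. Adjusting to match 0.9 gives s ≈ 206.21.
So α = 0.71·206.21 ≈ 146.41, β = 0.29·206.21 ≈ 59.80.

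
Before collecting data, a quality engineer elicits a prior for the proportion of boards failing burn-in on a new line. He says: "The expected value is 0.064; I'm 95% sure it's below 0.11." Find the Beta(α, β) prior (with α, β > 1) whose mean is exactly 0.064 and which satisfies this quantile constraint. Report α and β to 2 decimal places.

α ≈ 6.00, β ≈ 87.77

With mean 0.064 fixed, write α = 0.064s, β = 0.936s where s = α+β.
Need P(θ < 0.11) = 0.95 under Beta(0.064s, 0.936s). Normal approximation: (q−m)/√(m(1−m)/s) ≈ z_{0.95} = 1.64, so s ≈ 0.064·0.936·(1.64)²/(0.11−0.064)² = 76.6.
At s = 76.6: P(θ<0.11) ≈ 0.934. Adjusting to match 0.95 gives s ≈ 93.77.
So α = 0.064·93.77 ≈ 6.00, β = 0.936·93.77 ≈ 87.77.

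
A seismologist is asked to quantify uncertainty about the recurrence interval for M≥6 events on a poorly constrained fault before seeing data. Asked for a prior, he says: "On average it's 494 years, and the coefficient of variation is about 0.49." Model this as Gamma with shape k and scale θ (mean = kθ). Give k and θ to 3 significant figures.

k ≈ 4.16, θ ≈ 119

For Gamma(k, scale θ): mean = kθ, variance = kθ², so CV = 1/√k.
CV = 0.49, hence k = 1/CV² = 4.16.
Then θ = mean/k = 494/4.16 = 119.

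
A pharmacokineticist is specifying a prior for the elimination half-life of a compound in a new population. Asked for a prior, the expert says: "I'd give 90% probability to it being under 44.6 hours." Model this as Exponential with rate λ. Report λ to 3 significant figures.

P(T < 44.6) = 1 − e^(−λ·44.6) = 0.9, so λ = −ln(1−0.9)/44.6 = −ln(0.1)/44.6 = 0.0516.

λ ≈ 0.0516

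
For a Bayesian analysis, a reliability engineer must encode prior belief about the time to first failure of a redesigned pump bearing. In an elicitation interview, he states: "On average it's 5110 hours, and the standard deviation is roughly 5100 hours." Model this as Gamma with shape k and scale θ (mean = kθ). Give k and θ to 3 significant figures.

k ≈ 1, θ ≈ 5090

For Gamma(k, scale θ): mean = kθ, variance = kθ², so CV = 1/√k.
CV = SD/mean = 5100/5110 = 0.998, hence k = 1/CV² = 1.
Then θ = mean/k = 5110/1 = 5090.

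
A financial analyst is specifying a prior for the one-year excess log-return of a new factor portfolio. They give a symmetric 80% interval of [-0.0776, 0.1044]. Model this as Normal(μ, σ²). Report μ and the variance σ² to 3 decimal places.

A symmetric 80% interval runs μ ± z·σ with z = 1.282.
Half-width = 0.091, so σ = 0.091/1.282 = 0.0710 and σ² = 0.005.
μ is the interval midpoint, 0.013.

μ = 0.013, σ² = 0.005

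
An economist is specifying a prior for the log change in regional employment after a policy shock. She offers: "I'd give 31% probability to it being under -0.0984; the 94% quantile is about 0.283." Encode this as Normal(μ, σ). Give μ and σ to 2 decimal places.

μ = -0.01, σ = 0.19

The p-quantile of Normal(μ,σ) is μ + z_p·σ, with z_{0.31} = -0.4959 and z_{0.94} = 1.555.
Eliminate σ: μ = (z₂·x₁ − z₁·x₂)/(z₂ − z₁) = (1.555·-0.0984 − (-0.4959)·0.283)/2.051 = -0.01.
Then σ = (x₂ − x₁)/(z₂ − z₁) = (0.283 − -0.0984)/2.051 = 0.19.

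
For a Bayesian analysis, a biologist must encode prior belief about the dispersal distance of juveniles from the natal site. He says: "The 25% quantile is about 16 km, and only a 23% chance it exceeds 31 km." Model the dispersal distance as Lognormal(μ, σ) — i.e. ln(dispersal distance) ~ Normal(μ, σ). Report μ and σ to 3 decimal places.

μ ≈ 3.088, σ ≈ 0.468

If T ~ Lognormal(μ,σ) then ln T ~ Normal(μ,σ), so the p-quantile of ln T is μ + z_p·σ.
ln(16) = 2.773 and ln(31) = 3.434; z_{0.25} = -0.6745, z_{0.77} = 0.7388.
σ = (3.434 − 2.773)/(0.7388 − (-0.6745)) = 0.468.
μ = 2.773 − (-0.6745)·0.468 = 3.088.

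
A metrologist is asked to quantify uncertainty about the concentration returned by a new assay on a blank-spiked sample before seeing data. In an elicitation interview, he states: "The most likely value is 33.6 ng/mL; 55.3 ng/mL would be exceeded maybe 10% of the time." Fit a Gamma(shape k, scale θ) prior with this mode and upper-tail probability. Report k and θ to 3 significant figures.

Gamma(k,θ) with k>1 has mode (k−1)θ, so θ = 33.6/(k−1).
Need P(X < 55.3) = 0.9 with θ tied to k this way. Start at k = 2, θ = 33.6: P(X<55.3) ≈ 0.490.
Too low — raise k to concentrate. Iterating converges to k ≈ 8.6.
Then θ = 33.6/(8.6−1) ≈ 4.42.

k ≈ 8.6, θ ≈ 4.42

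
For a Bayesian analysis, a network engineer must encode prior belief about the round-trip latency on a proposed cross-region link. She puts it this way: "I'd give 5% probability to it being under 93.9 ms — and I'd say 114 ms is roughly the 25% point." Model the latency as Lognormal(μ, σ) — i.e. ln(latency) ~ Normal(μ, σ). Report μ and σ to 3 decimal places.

If T ~ Lognormal(μ,σ) then ln T ~ Normal(μ,σ), so the p-quantile of ln T is μ + z_p·σ.
ln(93.9) = 4.542 and ln(114) = 4.736; z_{0.05} = -1.645, z_{0.25} = -0.6745.
σ = (4.736 − 4.542)/(-0.6745 − (-1.645)) = 0.200.
μ = 4.542 − (-1.645)·0.200 = 4.871.

μ ≈ 4.871, σ ≈ 0.200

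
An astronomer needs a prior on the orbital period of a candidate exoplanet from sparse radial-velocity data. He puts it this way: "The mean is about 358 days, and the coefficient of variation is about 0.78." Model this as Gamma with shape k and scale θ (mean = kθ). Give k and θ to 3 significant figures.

k ≈ 1.64, θ ≈ 218

For Gamma(k, scale θ): mean = kθ, variance = kθ², so CV = 1/√k.
CV = 0.78, hence k = 1/CV² = 1.64.
Then θ = mean/k = 358/1.64 = 218.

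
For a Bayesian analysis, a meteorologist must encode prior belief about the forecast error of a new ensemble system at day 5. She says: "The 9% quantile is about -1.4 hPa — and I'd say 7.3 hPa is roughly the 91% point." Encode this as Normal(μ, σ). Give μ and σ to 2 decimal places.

For Normal(μ,σ), the p-quantile is μ + z_p·σ. Here z_{0.09} = -1.341, z_{0.91} = 1.341.
So -1.4 = μ − 1.341σ and 7.3 = μ + 1.341σ.
Subtracting: σ = (7.3 − -1.4)/(1.341 − (-1.341)) = 3.24.
Then μ = -1.4 − (-1.341)·3.24 = 2.95.

μ = 2.95, σ = 3.24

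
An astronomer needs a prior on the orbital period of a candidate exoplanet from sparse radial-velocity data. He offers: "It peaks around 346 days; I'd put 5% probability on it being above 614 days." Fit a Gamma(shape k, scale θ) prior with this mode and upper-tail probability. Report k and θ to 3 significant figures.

Gamma(k,θ) with k>1 has mode (k−1)θ, so θ = 346/(k−1).
Need P(X < 614) = 0.95 with θ tied to k this way. Start at k = 2, θ = 346: P(X<614) ≈ 0.530.
Too low — raise k to concentrate. Iterating converges to k ≈ 9.48.
Then θ = 346/(9.48−1) ≈ 40.8.

k ≈ 9.48, θ ≈ 40.8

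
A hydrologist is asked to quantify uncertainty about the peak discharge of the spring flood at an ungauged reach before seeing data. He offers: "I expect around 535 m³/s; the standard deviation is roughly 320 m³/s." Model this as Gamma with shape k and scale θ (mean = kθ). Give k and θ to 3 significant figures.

For Gamma(k, scale θ): mean = kθ, variance = kθ², so CV = 1/√k.
CV = SD/mean = 320/535 = 0.5981, hence k = 1/CV² = 2.8.
Then θ = mean/k = 535/2.8 = 191.

k ≈ 2.8, θ ≈ 191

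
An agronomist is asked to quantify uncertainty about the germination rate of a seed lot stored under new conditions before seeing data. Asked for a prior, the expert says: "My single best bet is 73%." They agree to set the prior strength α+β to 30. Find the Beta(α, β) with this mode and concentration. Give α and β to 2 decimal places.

For α,β > 1 the Beta mode is (α−1)/(α+β−2). With α+β = 30, the mode is (α−1)/28.
Set (α−1)/28 = 0.73 → α = 1 + 0.73·28 = 21.44.
β = 30 − α = 8.56.

α = 21.44, β = 8.56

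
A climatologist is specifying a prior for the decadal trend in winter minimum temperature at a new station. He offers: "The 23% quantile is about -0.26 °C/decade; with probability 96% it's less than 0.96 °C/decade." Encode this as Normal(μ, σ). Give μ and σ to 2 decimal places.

μ = 0.10, σ = 0.49

The p-quantile of Normal(μ,σ) is μ + z_p·σ, with z_{0.23} = -0.7388 and z_{0.96} = 1.751.
Eliminate σ: μ = (z₂·x₁ − z₁·x₂)/(z₂ − z₁) = (1.751·-0.26 − (-0.7388)·0.96)/2.49 = 0.10.
Then σ = (x₂ − x₁)/(z₂ − z₁) = (0.96 − -0.26)/2.49 = 0.49.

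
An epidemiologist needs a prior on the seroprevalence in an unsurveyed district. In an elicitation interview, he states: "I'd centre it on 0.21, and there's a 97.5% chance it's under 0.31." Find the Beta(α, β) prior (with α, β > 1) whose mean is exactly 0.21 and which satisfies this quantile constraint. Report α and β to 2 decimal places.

With mean 0.21 fixed, write α = 0.21s, β = 0.79s where s = α+β.
Need P(θ < 0.31) = 0.975 under Beta(0.21s, 0.79s). Normal approximation: (q−m)/√(m(1−m)/s) ≈ z_{0.975} = 1.96, so s ≈ 0.21·0.79·(1.96)²/(0.31−0.21)² = 63.7.
At s = 63.7: P(θ<0.31) ≈ 0.967. Adjusting to match 0.975 gives s ≈ 72.75.
So α = 0.21·72.75 ≈ 15.28, β = 0.79·72.75 ≈ 57.47.

α ≈ 15.28, β ≈ 57.47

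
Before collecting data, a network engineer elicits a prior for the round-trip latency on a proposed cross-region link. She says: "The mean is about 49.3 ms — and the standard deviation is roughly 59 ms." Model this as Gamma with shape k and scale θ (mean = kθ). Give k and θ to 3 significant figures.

For Gamma(k, scale θ): mean = kθ, variance = kθ², so CV = 1/√k.
CV = SD/mean = 59/49.3 = 1.197, hence k = 1/CV² = 0.698.
Then θ = mean/k = 49.3/0.698 = 70.6.

k ≈ 0.698, θ ≈ 70.6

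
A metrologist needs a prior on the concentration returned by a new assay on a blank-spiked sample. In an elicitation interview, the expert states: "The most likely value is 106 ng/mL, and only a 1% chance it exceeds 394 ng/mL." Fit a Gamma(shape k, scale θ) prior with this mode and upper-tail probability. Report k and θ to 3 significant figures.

Gamma(k,θ) with k>1 has mode (k−1)θ, so θ = 106/(k−1).
Need P(X < 394) = 0.99 with θ tied to k this way. Start at k = 2, θ = 106: P(X<394) ≈ 0.885.
Too low — raise k to concentrate. Iterating converges to k ≈ 3.47.
Then θ = 106/(3.47−1) ≈ 42.9.

k ≈ 3.47, θ ≈ 42.9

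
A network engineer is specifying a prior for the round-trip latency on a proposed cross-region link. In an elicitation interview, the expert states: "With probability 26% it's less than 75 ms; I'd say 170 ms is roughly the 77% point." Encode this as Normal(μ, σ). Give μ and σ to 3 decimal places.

The p-quantile of Normal(μ,σ) is μ + z_p·σ, with z_{0.26} = -0.6433 and z_{0.77} = 0.7388.
Eliminate σ: μ = (z₂·x₁ − z₁·x₂)/(z₂ − z₁) = (0.7388·75 − (-0.6433)·170)/1.382 = 119.218.
Then σ = (x₂ − x₁)/(z₂ − z₁) = (170 − 75)/1.382 = 68.731.

μ = 119.218, σ = 68.731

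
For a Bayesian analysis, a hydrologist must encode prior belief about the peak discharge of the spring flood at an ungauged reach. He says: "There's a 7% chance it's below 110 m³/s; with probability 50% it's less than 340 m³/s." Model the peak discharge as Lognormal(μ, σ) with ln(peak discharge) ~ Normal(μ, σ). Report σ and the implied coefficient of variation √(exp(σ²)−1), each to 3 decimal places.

If T ~ Lognormal(μ,σ) then ln T ~ Normal(μ,σ), so the p-quantile of ln T is μ + z_p·σ.
ln(110) = 4.7 and ln(340) = 5.829; z_{0.07} = -1.476, z_{0.5} = 0.
σ = (5.829 − 4.7)/(0 − (-1.476)) = 0.765.
μ = 4.7 − (-1.476)·0.765 = 5.829.
CV = √(exp(σ²)−1) = √(exp(0.5847)−1) = 0.891.

σ ≈ 0.765, CV ≈ 0.891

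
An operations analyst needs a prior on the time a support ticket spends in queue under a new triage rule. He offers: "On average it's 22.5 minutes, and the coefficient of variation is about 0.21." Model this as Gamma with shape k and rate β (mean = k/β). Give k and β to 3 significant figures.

k ≈ 22.7, β ≈ 1.01

For Gamma(k, rate β): mean = k/β, variance = k/β², so CV = 1/√k.
CV = 0.21, hence k = 1/CV² = 22.7.
Then β = k/mean = 22.7/22.5 = 1.01.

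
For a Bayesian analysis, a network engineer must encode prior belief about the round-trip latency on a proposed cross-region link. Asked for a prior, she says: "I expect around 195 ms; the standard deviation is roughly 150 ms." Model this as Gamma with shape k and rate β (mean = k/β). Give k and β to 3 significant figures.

k ≈ 1.69, β ≈ 0.00867

For Gamma(k, rate β): mean = k/β, variance = k/β², so CV = 1/√k.
CV = SD/mean = 150/195 = 0.7692, hence k = 1/CV² = 1.69.
Then β = k/mean = 1.69/195 = 0.00867.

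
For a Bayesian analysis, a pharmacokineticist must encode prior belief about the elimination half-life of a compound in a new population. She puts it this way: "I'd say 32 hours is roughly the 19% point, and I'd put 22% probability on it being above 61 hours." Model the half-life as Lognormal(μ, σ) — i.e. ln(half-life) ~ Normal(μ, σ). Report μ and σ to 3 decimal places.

μ ≈ 3.809, σ ≈ 0.391

If T ~ Lognormal(μ,σ) then ln T ~ Normal(μ,σ), so the p-quantile of ln T is μ + z_p·σ.
ln(32) = 3.466 and ln(61) = 4.111; z_{0.19} = -0.8779, z_{0.78} = 0.7722.
σ = (4.111 − 3.466)/(0.7722 − (-0.8779)) = 0.391.
μ = 3.466 − (-0.8779)·0.391 = 3.809.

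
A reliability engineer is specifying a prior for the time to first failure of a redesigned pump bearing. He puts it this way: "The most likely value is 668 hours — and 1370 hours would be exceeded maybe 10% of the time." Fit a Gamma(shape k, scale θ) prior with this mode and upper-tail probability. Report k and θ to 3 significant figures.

Gamma(k,θ) with k>1 has mode (k−1)θ, so θ = 668/(k−1).
Need P(X < 1370) = 0.9 with θ tied to k this way. Start at k = 2, θ = 668: P(X<1370) ≈ 0.608.
Too low — raise k to concentrate. Iterating converges to k ≈ 4.72.
Then θ = 668/(4.72−1) ≈ 180.

k ≈ 4.72, θ ≈ 180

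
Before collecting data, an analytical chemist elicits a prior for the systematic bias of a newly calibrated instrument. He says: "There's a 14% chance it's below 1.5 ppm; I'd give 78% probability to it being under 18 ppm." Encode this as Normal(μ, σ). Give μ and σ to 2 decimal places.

μ = 11.12, σ = 8.91

The p-quantile of Normal(μ,σ) is μ + z_p·σ, with z_{0.14} = -1.08 and z_{0.78} = 0.7722.
Eliminate σ: μ = (z₂·x₁ − z₁·x₂)/(z₂ − z₁) = (0.7722·1.5 − (-1.08)·18)/1.853 = 11.12.
Then σ = (x₂ − x₁)/(z₂ − z₁) = (18 − 1.5)/1.853 = 8.91.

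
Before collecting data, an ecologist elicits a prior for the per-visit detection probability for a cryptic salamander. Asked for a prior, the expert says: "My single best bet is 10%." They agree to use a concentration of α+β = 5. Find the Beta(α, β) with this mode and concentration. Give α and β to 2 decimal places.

α = 1.30, β = 3.70

For α,β > 1 the Beta mode is (α−1)/(α+β−2). With α+β = 5, the mode is (α−1)/3.
Set (α−1)/3 = 0.1 → α = 1 + 0.1·3 = 1.30.
β = 5 − α = 3.70.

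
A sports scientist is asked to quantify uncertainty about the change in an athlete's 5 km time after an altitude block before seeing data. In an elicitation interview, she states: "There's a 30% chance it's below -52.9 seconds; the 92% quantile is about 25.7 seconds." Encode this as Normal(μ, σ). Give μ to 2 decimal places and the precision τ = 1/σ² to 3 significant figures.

The p-quantile of Normal(μ,σ) is μ + z_p·σ, with z_{0.3} = -0.5244 and z_{0.92} = 1.405.
Eliminate σ: μ = (z₂·x₁ − z₁·x₂)/(z₂ − z₁) = (1.405·-52.9 − (-0.5244)·25.7)/1.929 = -31.54.
Then σ = (x₂ − x₁)/(z₂ − z₁) = (25.7 − -52.9)/1.929 = 40.74.
Precision τ = 1/σ² = 1/40.74² = 0.000603.

μ = -31.54, τ = 0.000603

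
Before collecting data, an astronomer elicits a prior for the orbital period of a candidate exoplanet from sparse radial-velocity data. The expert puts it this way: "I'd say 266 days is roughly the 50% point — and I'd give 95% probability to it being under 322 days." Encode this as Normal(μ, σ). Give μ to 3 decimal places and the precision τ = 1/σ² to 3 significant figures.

μ = 266.000, τ = 0.000863

The p-quantile of Normal(μ,σ) is μ + z_p·σ, with z_{0.5} = 0 and z_{0.95} = 1.645.
Eliminate σ: μ = (z₂·x₁ − z₁·x₂)/(z₂ − z₁) = (1.645·266 − (0)·322)/1.645 = 266.000.
Then σ = (x₂ − x₁)/(z₂ − z₁) = (322 − 266)/1.645 = 34.046.
Precision τ = 1/σ² = 1/34.05² = 0.000863.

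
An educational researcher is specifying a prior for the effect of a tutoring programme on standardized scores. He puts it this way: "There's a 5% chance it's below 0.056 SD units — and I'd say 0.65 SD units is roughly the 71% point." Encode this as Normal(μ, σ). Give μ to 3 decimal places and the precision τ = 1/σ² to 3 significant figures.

μ = 0.500, τ = 13.7

The p-quantile of Normal(μ,σ) is μ + z_p·σ, with z_{0.05} = -1.645 and z_{0.71} = 0.5534.
Eliminate σ: μ = (z₂·x₁ − z₁·x₂)/(z₂ − z₁) = (0.5534·0.056 − (-1.645)·0.65)/2.198 = 0.500.
Then σ = (x₂ − x₁)/(z₂ − z₁) = (0.65 − 0.056)/2.198 = 0.270.
Precision τ = 1/σ² = 1/0.2702² = 13.7.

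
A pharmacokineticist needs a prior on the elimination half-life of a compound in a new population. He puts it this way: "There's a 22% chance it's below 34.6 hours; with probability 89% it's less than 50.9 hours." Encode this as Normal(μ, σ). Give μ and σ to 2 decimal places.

μ = 40.90, σ = 8.16

For Normal(μ,σ), the p-quantile is μ + z_p·σ. Here z_{0.22} = -0.7722, z_{0.89} = 1.227.
So 34.6 = μ − 0.7722σ and 50.9 = μ + 1.227σ.
Subtracting: σ = (50.9 − 34.6)/(1.227 − (-0.7722)) = 8.16.
Then μ = 34.6 − (-0.7722)·8.16 = 40.90.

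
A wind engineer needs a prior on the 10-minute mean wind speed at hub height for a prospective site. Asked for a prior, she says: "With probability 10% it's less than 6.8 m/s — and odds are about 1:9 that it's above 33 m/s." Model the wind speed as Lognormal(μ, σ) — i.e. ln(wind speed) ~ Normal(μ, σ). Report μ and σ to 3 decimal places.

If T ~ Lognormal(μ,σ) then ln T ~ Normal(μ,σ), so the p-quantile of ln T is μ + z_p·σ.
ln(6.8) = 1.917 and ln(33) = 3.497; z_{0.1} = -1.282, z_{0.9} = 1.282.
σ = (3.497 − 1.917)/(1.282 − (-1.282)) = 0.616.
μ = 1.917 − (-1.282)·0.616 = 2.707.

μ ≈ 2.707, σ ≈ 0.616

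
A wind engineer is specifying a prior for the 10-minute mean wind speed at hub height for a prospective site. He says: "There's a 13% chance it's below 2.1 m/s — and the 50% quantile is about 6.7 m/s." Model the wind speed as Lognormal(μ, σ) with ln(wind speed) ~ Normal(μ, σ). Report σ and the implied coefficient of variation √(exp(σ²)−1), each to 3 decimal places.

If T ~ Lognormal(μ,σ) then ln T ~ Normal(μ,σ), so the p-quantile of ln T is μ + z_p·σ.
ln(2.1) = 0.7419 and ln(6.7) = 1.902; z_{0.13} = -1.126, z_{0.5} = 0.
σ = (1.902 − 0.7419)/(0 − (-1.126)) = 1.030.
μ = 0.7419 − (-1.126)·1.030 = 1.902.
CV = √(exp(σ²)−1) = √(exp(1.0609)−1) = 1.374.

σ ≈ 1.030, CV ≈ 1.374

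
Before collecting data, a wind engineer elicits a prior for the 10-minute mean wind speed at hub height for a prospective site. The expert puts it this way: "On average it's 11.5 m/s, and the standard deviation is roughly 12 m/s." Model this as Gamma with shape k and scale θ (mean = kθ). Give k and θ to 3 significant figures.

For Gamma(k, scale θ): mean = kθ, variance = kθ², so CV = 1/√k.
CV = SD/mean = 12/11.5 = 1.043, hence k = 1/CV² = 0.918.
Then θ = mean/k = 11.5/0.918 = 12.5.

k ≈ 0.918, θ ≈ 12.5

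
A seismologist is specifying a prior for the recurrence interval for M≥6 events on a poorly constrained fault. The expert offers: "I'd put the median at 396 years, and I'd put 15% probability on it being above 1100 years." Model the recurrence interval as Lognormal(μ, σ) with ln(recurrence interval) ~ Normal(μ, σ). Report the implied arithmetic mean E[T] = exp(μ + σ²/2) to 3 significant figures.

If T ~ Lognormal(μ,σ) then ln T ~ Normal(μ,σ), so the p-quantile of ln T is μ + z_p·σ.
ln(396) = 5.981 and ln(1100) = 7.003; z_{0.5} = 0, z_{0.85} = 1.036.
σ = (7.003 − 5.981)/(1.036 − (0)) = 0.986.
μ = 5.981 − (0)·0.986 = 5.981.
E[T] = exp(μ + σ²/2) = exp(5.981 + 0.4858) = 644 years.

E[T] ≈ 644 years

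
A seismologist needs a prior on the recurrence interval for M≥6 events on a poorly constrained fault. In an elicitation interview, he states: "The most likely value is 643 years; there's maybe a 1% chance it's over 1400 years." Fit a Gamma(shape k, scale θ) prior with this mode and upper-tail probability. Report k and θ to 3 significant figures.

k ≈ 8.98, θ ≈ 80.6

Gamma(k,θ) with k>1 has mode (k−1)θ, so θ = 643/(k−1).
Need P(X < 1400) = 0.99 with θ tied to k this way. Start at k = 2, θ = 643: P(X<1400) ≈ 0.640.
Too low — raise k to concentrate. Iterating converges to k ≈ 8.98.
Then θ = 643/(8.98−1) ≈ 80.6.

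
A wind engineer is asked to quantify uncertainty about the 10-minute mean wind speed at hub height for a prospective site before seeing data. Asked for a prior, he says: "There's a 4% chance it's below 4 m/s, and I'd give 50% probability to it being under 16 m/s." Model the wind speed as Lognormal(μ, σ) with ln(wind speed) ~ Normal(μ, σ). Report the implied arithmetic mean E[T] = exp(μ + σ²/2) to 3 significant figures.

If T ~ Lognormal(μ,σ) then ln T ~ Normal(μ,σ), so the p-quantile of ln T is μ + z_p·σ.
ln(4) = 1.386 and ln(16) = 2.773; z_{0.04} = -1.751, z_{0.5} = 0.
σ = (2.773 − 1.386)/(0 − (-1.751)) = 0.792.
μ = 1.386 − (-1.751)·0.792 = 2.773.
E[T] = exp(μ + σ²/2) = exp(2.773 + 0.3135) = 21.9 m/s.

E[T] ≈ 21.9 m/s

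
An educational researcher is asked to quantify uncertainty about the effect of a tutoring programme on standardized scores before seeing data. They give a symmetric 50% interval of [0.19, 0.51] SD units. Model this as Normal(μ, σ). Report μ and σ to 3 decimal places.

A symmetric 50% interval runs μ ± z·σ with z = 0.6745.
Half-width = 0.16, so σ = 0.16/0.6745 = 0.237.
μ is the interval midpoint, 0.350.

μ = 0.350, σ = 0.237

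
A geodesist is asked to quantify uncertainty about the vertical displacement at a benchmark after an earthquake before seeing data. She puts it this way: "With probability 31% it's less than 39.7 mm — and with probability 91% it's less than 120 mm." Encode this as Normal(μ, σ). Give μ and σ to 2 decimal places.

The p-quantile of Normal(μ,σ) is μ + z_p·σ, with z_{0.31} = -0.4959 and z_{0.91} = 1.341.
Eliminate σ: μ = (z₂·x₁ − z₁·x₂)/(z₂ − z₁) = (1.341·39.7 − (-0.4959)·120)/1.837 = 61.38.
Then σ = (x₂ − x₁)/(z₂ − z₁) = (120 − 39.7)/1.837 = 43.72.

μ = 61.38, σ = 43.72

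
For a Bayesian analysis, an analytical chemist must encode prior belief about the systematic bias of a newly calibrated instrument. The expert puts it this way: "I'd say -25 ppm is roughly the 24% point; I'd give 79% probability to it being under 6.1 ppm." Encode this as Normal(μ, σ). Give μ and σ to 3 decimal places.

The p-quantile of Normal(μ,σ) is μ + z_p·σ, with z_{0.24} = -0.7063 and z_{0.79} = 0.8064.
Eliminate σ: μ = (z₂·x₁ − z₁·x₂)/(z₂ − z₁) = (0.8064·-25 − (-0.7063)·6.1)/1.513 = -10.479.
Then σ = (x₂ − x₁)/(z₂ − z₁) = (6.1 − -25)/1.513 = 20.559.

μ = -10.479, σ = 20.559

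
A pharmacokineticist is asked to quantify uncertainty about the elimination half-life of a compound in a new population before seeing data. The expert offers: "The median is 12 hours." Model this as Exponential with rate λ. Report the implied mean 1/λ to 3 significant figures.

Exponential median = ln 2 / λ, so λ = ln 2 / 12.0 = 0.0578.
Mean = 1/λ = 17.3 hours.

mean ≈ 17.3 hours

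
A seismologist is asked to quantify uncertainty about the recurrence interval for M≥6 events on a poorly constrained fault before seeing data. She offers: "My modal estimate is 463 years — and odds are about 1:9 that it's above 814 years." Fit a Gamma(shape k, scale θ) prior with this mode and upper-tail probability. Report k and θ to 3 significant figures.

k ≈ 6.97, θ ≈ 77.6

Gamma(k,θ) with k>1 has mode (k−1)θ, so θ = 463/(k−1).
Need P(X < 814) = 0.9 with θ tied to k this way. Start at k = 2, θ = 463: P(X<814) ≈ 0.525.
Too low — raise k to concentrate. Iterating converges to k ≈ 6.97.
Then θ = 463/(6.97−1) ≈ 77.6.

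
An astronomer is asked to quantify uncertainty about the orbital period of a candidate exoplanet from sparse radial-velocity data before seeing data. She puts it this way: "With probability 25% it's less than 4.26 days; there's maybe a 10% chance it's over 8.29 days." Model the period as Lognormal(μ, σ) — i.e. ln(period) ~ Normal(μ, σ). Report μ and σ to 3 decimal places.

If T ~ Lognormal(μ,σ) then ln T ~ Normal(μ,σ), so the p-quantile of ln T is μ + z_p·σ.
ln(4.26) = 1.449 and ln(8.29) = 2.115; z_{0.25} = -0.6745, z_{0.9} = 1.282.
σ = (2.115 − 1.449)/(1.282 − (-0.6745)) = 0.340.
μ = 1.449 − (-0.6745)·0.340 = 1.679.

μ ≈ 1.679, σ ≈ 0.340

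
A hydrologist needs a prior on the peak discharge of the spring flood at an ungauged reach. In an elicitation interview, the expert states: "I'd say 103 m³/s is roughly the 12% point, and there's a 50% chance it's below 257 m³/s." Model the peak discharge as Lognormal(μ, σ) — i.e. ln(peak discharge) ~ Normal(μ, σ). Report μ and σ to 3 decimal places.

If T ~ Lognormal(μ,σ) then ln T ~ Normal(μ,σ), so the p-quantile of ln T is μ + z_p·σ.
ln(103) = 4.635 and ln(257) = 5.549; z_{0.12} = -1.175, z_{0.5} = 0.
σ = (5.549 − 4.635)/(0 − (-1.175)) = 0.778.
μ = 4.635 − (-1.175)·0.778 = 5.549.

μ ≈ 5.549, σ ≈ 0.778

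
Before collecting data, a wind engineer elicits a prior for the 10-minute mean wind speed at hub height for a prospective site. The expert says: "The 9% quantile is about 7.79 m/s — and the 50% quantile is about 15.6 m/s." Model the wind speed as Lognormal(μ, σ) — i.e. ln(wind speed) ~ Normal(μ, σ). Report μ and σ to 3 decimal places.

If T ~ Lognormal(μ,σ) then ln T ~ Normal(μ,σ), so the p-quantile of ln T is μ + z_p·σ.
ln(7.79) = 2.053 and ln(15.6) = 2.747; z_{0.09} = -1.341, z_{0.5} = 0.
σ = (2.747 − 2.053)/(0 − (-1.341)) = 0.518.
μ = 2.053 − (-1.341)·0.518 = 2.747.

μ ≈ 2.747, σ ≈ 0.518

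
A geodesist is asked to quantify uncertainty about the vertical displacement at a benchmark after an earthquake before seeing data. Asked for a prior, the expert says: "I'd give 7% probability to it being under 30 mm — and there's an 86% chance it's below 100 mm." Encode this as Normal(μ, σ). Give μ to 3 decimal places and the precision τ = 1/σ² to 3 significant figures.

The p-quantile of Normal(μ,σ) is μ + z_p·σ, with z_{0.07} = -1.476 and z_{0.86} = 1.08.
Eliminate σ: μ = (z₂·x₁ − z₁·x₂)/(z₂ − z₁) = (1.08·30 − (-1.476)·100)/2.556 = 70.415.
Then σ = (x₂ − x₁)/(z₂ − z₁) = (100 − 30)/2.556 = 27.385.
Precision τ = 1/σ² = 1/27.39² = 0.00133.

μ = 70.415, τ = 0.00133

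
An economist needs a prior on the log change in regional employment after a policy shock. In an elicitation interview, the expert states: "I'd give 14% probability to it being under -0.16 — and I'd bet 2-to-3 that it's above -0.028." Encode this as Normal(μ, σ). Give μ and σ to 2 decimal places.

For Normal(μ,σ), the p-quantile is μ + z_p·σ. Here z_{0.14} = -1.08, z_{0.6} = 0.2533.
So -0.16 = μ − 1.08σ and -0.028 = μ + 0.2533σ.
Subtracting: σ = (-0.028 − -0.16)/(0.2533 − (-1.08)) = 0.10.
Then μ = -0.16 − (-1.08)·0.10 = -0.05.

μ = -0.05, σ = 0.10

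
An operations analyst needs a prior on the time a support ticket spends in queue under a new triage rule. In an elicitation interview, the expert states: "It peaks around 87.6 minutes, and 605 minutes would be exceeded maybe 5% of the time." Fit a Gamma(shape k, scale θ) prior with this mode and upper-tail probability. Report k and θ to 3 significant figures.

Gamma(k,θ) with k>1 has mode (k−1)θ, so θ = 87.6/(k−1).
Need P(X < 605) = 0.95 with θ tied to k this way. Start at k = 2, θ = 87.6: P(X<605) ≈ 0.992.
Too high — lower k to spread out. Iterating converges to k ≈ 1.59.
Then θ = 87.6/(1.59−1) ≈ 149.

k ≈ 1.59, θ ≈ 149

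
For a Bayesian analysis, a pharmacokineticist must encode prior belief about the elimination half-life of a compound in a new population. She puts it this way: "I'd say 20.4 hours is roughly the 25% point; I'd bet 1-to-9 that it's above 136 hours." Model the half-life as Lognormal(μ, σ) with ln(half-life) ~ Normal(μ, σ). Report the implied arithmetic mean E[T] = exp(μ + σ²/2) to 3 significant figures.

If T ~ Lognormal(μ,σ) then ln T ~ Normal(μ,σ), so the p-quantile of ln T is μ + z_p·σ.
ln(20.4) = 3.016 and ln(136) = 4.913; z_{0.25} = -0.6745, z_{0.9} = 1.282.
σ = (4.913 − 3.016)/(1.282 − (-0.6745)) = 0.970.
μ = 3.016 − (-0.6745)·0.970 = 3.670.
E[T] = exp(μ + σ²/2) = exp(3.670 + 0.4703) = 62.8 hours.

E[T] ≈ 62.8 hours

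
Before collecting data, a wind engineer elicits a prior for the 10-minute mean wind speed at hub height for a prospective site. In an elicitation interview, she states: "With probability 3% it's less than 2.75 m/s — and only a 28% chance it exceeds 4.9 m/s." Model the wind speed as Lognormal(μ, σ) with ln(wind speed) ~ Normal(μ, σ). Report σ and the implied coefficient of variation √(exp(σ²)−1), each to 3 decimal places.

If T ~ Lognormal(μ,σ) then ln T ~ Normal(μ,σ), so the p-quantile of ln T is μ + z_p·σ.
ln(2.75) = 1.012 and ln(4.9) = 1.589; z_{0.03} = -1.881, z_{0.72} = 0.5828.
σ = (1.589 − 1.012)/(0.5828 − (-1.881)) = 0.234.
μ = 1.012 − (-1.881)·0.234 = 1.453.
CV = √(exp(σ²)−1) = √(exp(0.0550)−1) = 0.238.

σ ≈ 0.234, CV ≈ 0.238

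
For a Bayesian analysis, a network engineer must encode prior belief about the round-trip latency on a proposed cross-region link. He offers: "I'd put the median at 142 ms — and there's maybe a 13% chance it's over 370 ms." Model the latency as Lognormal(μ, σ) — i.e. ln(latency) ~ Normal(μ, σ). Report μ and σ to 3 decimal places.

If T ~ Lognormal(μ,σ) then ln T ~ Normal(μ,σ), so the p-quantile of ln T is μ + z_p·σ.
ln(142) = 4.956 and ln(370) = 5.914; z_{0.5} = 0, z_{0.87} = 1.126.
σ = (5.914 − 4.956)/(1.126 − (0)) = 0.850.
μ = 4.956 − (0)·0.850 = 4.956.

μ ≈ 4.956, σ ≈ 0.850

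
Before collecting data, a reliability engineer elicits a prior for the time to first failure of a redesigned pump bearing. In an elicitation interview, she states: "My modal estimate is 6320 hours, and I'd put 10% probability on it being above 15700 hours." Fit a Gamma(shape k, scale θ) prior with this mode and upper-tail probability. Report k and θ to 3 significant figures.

Gamma(k,θ) with k>1 has mode (k−1)θ, so θ = 6320/(k−1).
Need P(X < 15700) = 0.9 with θ tied to k this way. Start at k = 2, θ = 6320: P(X<15700) ≈ 0.709.
Too low — raise k to concentrate. Iterating converges to k ≈ 3.32.
Then θ = 6320/(3.32−1) ≈ 2720.

k ≈ 3.32, θ ≈ 2720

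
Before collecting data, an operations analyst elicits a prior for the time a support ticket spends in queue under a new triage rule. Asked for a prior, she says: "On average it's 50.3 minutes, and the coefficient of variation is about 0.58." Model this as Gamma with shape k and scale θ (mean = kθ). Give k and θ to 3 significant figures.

k ≈ 2.97, θ ≈ 16.9

For Gamma(k, scale θ): mean = kθ, variance = kθ², so CV = 1/√k.
CV = 0.58, hence k = 1/CV² = 2.97.
Then θ = mean/k = 50.3/2.97 = 16.9.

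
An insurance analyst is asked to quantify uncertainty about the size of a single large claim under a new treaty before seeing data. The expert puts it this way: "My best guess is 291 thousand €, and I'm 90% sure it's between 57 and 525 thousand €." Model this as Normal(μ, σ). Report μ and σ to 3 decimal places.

A symmetric 90% interval runs μ ± z·σ with z = 1.645.
Half-width = 234, so σ = 234/1.645 = 142.262.
μ is the stated best guess, 291.000.

μ = 291.000, σ = 142.262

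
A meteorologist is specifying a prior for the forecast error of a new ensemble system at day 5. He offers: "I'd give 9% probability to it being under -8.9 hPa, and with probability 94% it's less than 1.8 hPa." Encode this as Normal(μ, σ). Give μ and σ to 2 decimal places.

μ = -3.95, σ = 3.70

The p-quantile of Normal(μ,σ) is μ + z_p·σ, with z_{0.09} = -1.341 and z_{0.94} = 1.555.
Eliminate σ: μ = (z₂·x₁ − z₁·x₂)/(z₂ − z₁) = (1.555·-8.9 − (-1.341)·1.8)/2.896 = -3.95.
Then σ = (x₂ − x₁)/(z₂ − z₁) = (1.8 − -8.9)/2.896 = 3.70.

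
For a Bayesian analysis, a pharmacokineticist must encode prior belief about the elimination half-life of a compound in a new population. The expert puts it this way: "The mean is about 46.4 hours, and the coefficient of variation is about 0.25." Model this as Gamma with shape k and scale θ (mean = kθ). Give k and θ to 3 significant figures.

For Gamma(k, scale θ): mean = kθ, variance = kθ², so CV = 1/√k.
CV = 0.25, hence k = 1/CV² = 16.
Then θ = mean/k = 46.4/16 = 2.9.

k ≈ 16, θ ≈ 2.9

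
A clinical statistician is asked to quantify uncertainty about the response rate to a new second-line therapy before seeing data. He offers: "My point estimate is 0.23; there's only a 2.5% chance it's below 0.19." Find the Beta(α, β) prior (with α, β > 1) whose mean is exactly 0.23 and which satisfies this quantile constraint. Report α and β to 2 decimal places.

α ≈ 91.40, β ≈ 305.99

With mean 0.23 fixed, write α = 0.23s, β = 0.77s where s = α+β.
Need P(θ < 0.19) = 0.025 under Beta(0.23s, 0.77s). Normal approximation: (q−m)/√(m(1−m)/s) ≈ z_{0.025} = -1.96, so s ≈ 0.23·0.77·(-1.96)²/(0.19−0.23)² = 425.2.
At s = 425.2: P(θ<0.19) ≈ 0.021. Adjusting to match 0.025 gives s ≈ 397.40.
So α = 0.23·397.40 ≈ 91.40, β = 0.77·397.40 ≈ 305.99.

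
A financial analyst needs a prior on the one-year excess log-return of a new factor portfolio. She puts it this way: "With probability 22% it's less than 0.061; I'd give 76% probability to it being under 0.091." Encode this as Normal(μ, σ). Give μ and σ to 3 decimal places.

The p-quantile of Normal(μ,σ) is μ + z_p·σ, with z_{0.22} = -0.7722 and z_{0.76} = 0.7063.
Eliminate σ: μ = (z₂·x₁ − z₁·x₂)/(z₂ − z₁) = (0.7063·0.061 − (-0.7722)·0.091)/1.478 = 0.077.
Then σ = (x₂ − x₁)/(z₂ − z₁) = (0.091 − 0.061)/1.478 = 0.020.

μ = 0.077, σ = 0.020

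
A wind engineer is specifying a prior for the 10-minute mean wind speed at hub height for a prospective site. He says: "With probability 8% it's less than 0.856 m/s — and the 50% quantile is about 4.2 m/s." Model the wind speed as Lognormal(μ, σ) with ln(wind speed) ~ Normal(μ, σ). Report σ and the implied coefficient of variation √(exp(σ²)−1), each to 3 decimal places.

If T ~ Lognormal(μ,σ) then ln T ~ Normal(μ,σ), so the p-quantile of ln T is μ + z_p·σ.
ln(0.856) = -0.1555 and ln(4.2) = 1.435; z_{0.08} = -1.405, z_{0.5} = 0.
σ = (1.435 − -0.1555)/(0 − (-1.405)) = 1.132.
μ = -0.1555 − (-1.405)·1.132 = 1.435.
CV = √(exp(σ²)−1) = √(exp(1.2815)−1) = 1.613.

σ ≈ 1.132, CV ≈ 1.613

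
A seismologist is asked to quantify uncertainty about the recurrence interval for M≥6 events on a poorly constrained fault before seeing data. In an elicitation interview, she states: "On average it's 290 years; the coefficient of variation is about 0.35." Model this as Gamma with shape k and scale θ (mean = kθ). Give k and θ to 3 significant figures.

For Gamma(k, scale θ): mean = kθ, variance = kθ², so CV = 1/√k.
CV = 0.35, hence k = 1/CV² = 8.16.
Then θ = mean/k = 290/8.16 = 35.5.

k ≈ 8.16, θ ≈ 35.5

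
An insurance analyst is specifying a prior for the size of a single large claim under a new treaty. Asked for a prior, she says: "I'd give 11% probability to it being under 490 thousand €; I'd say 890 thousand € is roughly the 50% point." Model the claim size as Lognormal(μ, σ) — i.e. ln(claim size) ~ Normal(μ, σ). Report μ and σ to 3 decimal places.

μ ≈ 6.791, σ ≈ 0.487

If T ~ Lognormal(μ,σ) then ln T ~ Normal(μ,σ), so the p-quantile of ln T is μ + z_p·σ.
ln(490) = 6.194 and ln(890) = 6.791; z_{0.11} = -1.227, z_{0.5} = 0.
σ = (6.791 − 6.194)/(0 − (-1.227)) = 0.487.
μ = 6.194 − (-1.227)·0.487 = 6.791.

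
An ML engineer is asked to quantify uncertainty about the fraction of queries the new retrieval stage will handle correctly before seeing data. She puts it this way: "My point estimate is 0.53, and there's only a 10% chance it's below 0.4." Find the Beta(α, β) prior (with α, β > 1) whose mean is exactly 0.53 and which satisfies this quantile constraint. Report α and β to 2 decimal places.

α ≈ 12.76, β ≈ 11.32

With mean 0.53 fixed, write α = 0.53s, β = 0.47s where s = α+β.
Need P(θ < 0.4) = 0.1 under Beta(0.53s, 0.47s). Normal approximation: (q−m)/√(m(1−m)/s) ≈ z_{0.1} = -1.28, so s ≈ 0.53·0.47·(-1.28)²/(0.4−0.53)² = 24.2.
At s = 24.2: P(θ<0.4) ≈ 0.099. Adjusting to match 0.1 gives s ≈ 24.08.
So α = 0.53·24.08 ≈ 12.76, β = 0.47·24.08 ≈ 11.32.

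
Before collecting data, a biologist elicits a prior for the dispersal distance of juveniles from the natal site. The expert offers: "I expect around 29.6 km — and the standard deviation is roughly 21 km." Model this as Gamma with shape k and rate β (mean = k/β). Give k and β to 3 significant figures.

For Gamma(k, rate β): mean = k/β, variance = k/β², so CV = 1/√k.
CV = SD/mean = 21/29.6 = 0.7095, hence k = 1/CV² = 1.99.
Then β = k/mean = 1.99/29.6 = 0.0671.

k ≈ 1.99, β ≈ 0.0671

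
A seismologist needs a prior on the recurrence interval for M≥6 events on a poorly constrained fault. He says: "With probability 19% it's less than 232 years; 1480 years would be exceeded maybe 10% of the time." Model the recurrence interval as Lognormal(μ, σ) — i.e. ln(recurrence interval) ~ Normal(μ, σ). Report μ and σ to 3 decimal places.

μ ≈ 6.200, σ ≈ 0.858

If T ~ Lognormal(μ,σ) then ln T ~ Normal(μ,σ), so the p-quantile of ln T is μ + z_p·σ.
ln(232) = 5.447 and ln(1480) = 7.3; z_{0.19} = -0.8779, z_{0.9} = 1.282.
σ = (7.3 − 5.447)/(1.282 − (-0.8779)) = 0.858.
μ = 5.447 − (-0.8779)·0.858 = 6.200.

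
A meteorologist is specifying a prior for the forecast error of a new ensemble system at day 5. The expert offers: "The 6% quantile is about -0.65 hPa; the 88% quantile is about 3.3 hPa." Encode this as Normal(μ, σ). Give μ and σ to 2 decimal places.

For Normal(μ,σ), the p-quantile is μ + z_p·σ. Here z_{0.06} = -1.555, z_{0.88} = 1.175.
So -0.65 = μ − 1.555σ and 3.3 = μ + 1.175σ.
Subtracting: σ = (3.3 − -0.65)/(1.175 − (-1.555)) = 1.45.
Then μ = -0.65 − (-1.555)·1.45 = 1.60.

μ = 1.60, σ = 1.45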